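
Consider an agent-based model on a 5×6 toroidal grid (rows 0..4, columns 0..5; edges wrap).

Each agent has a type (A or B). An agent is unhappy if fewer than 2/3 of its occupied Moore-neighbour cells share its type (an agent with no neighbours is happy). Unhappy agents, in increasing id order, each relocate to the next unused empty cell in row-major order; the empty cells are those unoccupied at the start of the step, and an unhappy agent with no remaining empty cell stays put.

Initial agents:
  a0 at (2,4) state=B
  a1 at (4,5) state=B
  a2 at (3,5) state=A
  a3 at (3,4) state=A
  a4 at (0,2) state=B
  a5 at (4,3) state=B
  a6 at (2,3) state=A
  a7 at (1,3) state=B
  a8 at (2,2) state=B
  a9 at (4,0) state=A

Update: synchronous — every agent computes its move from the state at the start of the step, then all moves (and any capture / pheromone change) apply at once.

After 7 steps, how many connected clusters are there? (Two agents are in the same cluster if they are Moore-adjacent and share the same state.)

t=1: a0@(0,0):B a1@(0,1):B a2@(0,3):A a3@(0,4):A a4@(0,2):B a5@(0,5):B a6@(1,0):A a7@(1,3):B a8@(1,1):B a9@(1,2):A
t=2: a0@(0,0):B a1@(1,4):B a2@(1,5):A a3@(2,0):A a4@(2,1):B a5@(2,2):B a6@(2,3):A a7@(2,4):B a8@(2,5):B a9@(3,0):A
t=3: a0@(0,1):B a1@(0,2):B a2@(0,3):A a3@(0,4):A a4@(0,5):B a5@(1,0):B a6@(1,1):A a7@(1,2):B a8@(1,3):B a9@(3,1):A
t=4: a0@(0,1):B a1@(0,0):B a2@(1,4):A a3@(1,5):A a4@(2,0):B a5@(1,0):B a6@(2,1):A a7@(2,2):B a8@(2,3):B a9@(3,1):A
t=5: a0@(0,1):B a1@(0,0):B a2@(0,2):A a3@(0,3):A a4@(0,4):B a5@(0,5):B a6@(1,1):A a7@(1,2):B a8@(1,3):B a9@(2,4):A
t=6: a0@(1,0):B a1@(0,0):B a2@(1,4):A a3@(1,5):A a4@(0,4):B a5@(0,5):B a6@(2,0):A a7@(2,1):B a8@(2,2):B a9@(2,3):A
t=7: a0@(0,1):B a1@(0,0):B a2@(0,2):A a3@(0,3):A a4@(1,1):B a5@(1,2):B a6@(1,3):A a7@(2,1):B a8@(2,4):B a9@(2,5):A

4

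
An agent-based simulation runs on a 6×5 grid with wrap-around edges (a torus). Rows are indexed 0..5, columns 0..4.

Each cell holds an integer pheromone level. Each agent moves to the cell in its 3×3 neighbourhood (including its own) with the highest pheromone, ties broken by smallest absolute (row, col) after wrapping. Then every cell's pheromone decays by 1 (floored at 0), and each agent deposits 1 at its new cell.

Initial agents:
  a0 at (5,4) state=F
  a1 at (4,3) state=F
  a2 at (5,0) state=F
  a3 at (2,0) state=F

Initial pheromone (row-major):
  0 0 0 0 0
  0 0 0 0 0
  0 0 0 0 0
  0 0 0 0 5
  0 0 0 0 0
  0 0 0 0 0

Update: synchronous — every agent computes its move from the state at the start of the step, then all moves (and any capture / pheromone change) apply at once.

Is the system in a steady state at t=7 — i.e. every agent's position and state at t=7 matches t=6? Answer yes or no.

t=1: a0@(0,0) a1@(3,4) a2@(0,0) a3@(3,4) | pheromone: 2 0 0 0 0 / 0 0 0 0 0 / 0 0 0 0 0 / 0 0 0 0 6 / 0 0 0 0 0 / 0 0 0 0 0
t=2: a0@(0,0) a1@(3,4) a2@(0,0) a3@(3,4) | pheromone: 3 0 0 0 0 / 0 0 0 0 0 / 0 0 0 0 0 / 0 0 0 0 7 / 0 0 0 0 0 / 0 0 0 0 0
t=3: a0@(0,0) a1@(3,4) a2@(0,0) a3@(3,4) | pheromone: 4 0 0 0 0 / 0 0 0 0 0 / 0 0 0 0 0 / 0 0 0 0 8 / 0 0 0 0 0 / 0 0 0 0 0
t=4: a0@(0,0) a1@(3,4) a2@(0,0) a3@(3,4) | pheromone: 5 0 0 0 0 / 0 0 0 0 0 / 0 0 0 0 0 / 0 0 0 0 9 / 0 0 0 0 0 / 0 0 0 0 0
t=5: a0@(0,0) a1@(3,4) a2@(0,0) a3@(3,4) | pheromone: 6 0 0 0 0 / 0 0 0 0 0 / 0 0 0 0 0 / 0 0 0 0 10 / 0 0 0 0 0 / 0 0 0 0 0
t=6: a0@(0,0) a1@(3,4) a2@(0,0) a3@(3,4) | pheromone: 7 0 0 0 0 / 0 0 0 0 0 / 0 0 0 0 0 / 0 0 0 0 11 / 0 0 0 0 0 / 0 0 0 0 0
t=7: a0@(0,0) a1@(3,4) a2@(0,0) a3@(3,4) | pheromone: 8 0 0 0 0 / 0 0 0 0 0 / 0 0 0 0 0 / 0 0 0 0 12 / 0 0 0 0 0 / 0 0 0 0 0

yes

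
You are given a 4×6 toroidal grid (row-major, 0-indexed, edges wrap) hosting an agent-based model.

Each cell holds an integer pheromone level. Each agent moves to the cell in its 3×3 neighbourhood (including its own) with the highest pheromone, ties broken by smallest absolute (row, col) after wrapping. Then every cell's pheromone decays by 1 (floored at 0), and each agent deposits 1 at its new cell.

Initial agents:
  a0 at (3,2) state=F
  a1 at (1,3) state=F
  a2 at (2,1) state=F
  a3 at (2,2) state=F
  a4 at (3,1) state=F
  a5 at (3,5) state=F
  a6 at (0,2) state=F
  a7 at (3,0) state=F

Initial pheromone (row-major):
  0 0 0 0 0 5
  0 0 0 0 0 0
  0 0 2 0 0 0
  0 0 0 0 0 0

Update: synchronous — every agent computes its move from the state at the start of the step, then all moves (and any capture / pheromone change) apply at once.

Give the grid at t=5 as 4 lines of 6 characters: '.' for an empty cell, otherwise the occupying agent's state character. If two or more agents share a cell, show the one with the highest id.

.F...F
......
..F...
......

t=1: a0@(2,2) a1@(2,2) a2@(2,2) a3@(2,2) a4@(2,2) a5@(0,5) a6@(0,1) a7@(0,5) | pheromone: 0 1 0 0 0 6 / 0 0 0 0 0 0 / 0 0 6 0 0 0 / 0 0 0 0 0 0
t=2: a0@(2,2) a1@(2,2) a2@(2,2) a3@(2,2) a4@(2,2) a5@(0,5) a6@(0,1) a7@(0,5) | pheromone: 0 1 0 0 0 7 / 0 0 0 0 0 0 / 0 0 10 0 0 0 / 0 0 0 0 0 0
t=3: a0@(2,2) a1@(2,2) a2@(2,2) a3@(2,2) a4@(2,2) a5@(0,5) a6@(0,1) a7@(0,5) | pheromone: 0 1 0 0 0 8 / 0 0 0 0 0 0 / 0 0 14 0 0 0 / 0 0 0 0 0 0
t=4: a0@(2,2) a1@(2,2) a2@(2,2) a3@(2,2) a4@(2,2) a5@(0,5) a6@(0,1) a7@(0,5) | pheromone: 0 1 0 0 0 9 / 0 0 0 0 0 0 / 0 0 18 0 0 0 / 0 0 0 0 0 0
t=5: a0@(2,2) a1@(2,2) a2@(2,2) a3@(2,2) a4@(2,2) a5@(0,5) a6@(0,1) a7@(0,5) | pheromone: 0 1 0 0 0 10 / 0 0 0 0 0 0 / 0 0 22 0 0 0 / 0 0 0 0 0 0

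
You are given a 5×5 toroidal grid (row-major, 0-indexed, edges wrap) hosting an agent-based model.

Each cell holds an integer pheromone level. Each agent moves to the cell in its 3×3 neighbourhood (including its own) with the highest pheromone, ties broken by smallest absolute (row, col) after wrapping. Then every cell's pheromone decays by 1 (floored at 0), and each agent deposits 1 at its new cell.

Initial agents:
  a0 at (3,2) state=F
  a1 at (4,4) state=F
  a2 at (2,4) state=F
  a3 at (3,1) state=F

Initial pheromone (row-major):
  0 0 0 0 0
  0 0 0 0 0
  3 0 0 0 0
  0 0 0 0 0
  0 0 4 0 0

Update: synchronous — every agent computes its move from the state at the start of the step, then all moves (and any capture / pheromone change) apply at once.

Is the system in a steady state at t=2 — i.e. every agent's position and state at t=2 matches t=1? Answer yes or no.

yes

t=1: a0@(4,2) a1@(0,0) a2@(2,0) a3@(4,2) | pheromone: 1 0 0 0 0 / 0 0 0 0 0 / 3 0 0 0 0 / 0 0 0 0 0 / 0 0 5 0 0
t=2: a0@(4,2) a1@(0,0) a2@(2,0) a3@(4,2) | pheromone: 1 0 0 0 0 / 0 0 0 0 0 / 3 0 0 0 0 / 0 0 0 0 0 / 0 0 6 0 0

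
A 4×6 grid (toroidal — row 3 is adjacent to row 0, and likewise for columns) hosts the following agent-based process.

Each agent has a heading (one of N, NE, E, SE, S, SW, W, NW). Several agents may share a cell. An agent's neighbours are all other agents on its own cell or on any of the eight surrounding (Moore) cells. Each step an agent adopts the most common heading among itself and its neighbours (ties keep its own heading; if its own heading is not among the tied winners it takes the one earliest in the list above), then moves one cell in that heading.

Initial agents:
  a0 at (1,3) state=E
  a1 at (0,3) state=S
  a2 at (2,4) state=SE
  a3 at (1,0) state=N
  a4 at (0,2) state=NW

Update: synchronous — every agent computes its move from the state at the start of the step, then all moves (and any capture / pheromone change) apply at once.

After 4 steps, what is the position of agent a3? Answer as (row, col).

t=1: a0@(1,4):E a1@(1,3):S a2@(3,5):SE a3@(0,0):N a4@(3,1):NW
t=2: a0@(1,5):E a1@(2,3):S a2@(0,0):SE a3@(3,0):N a4@(2,0):NW
t=3: a0@(1,0):E a1@(3,3):S a2@(1,1):SE a3@(2,0):N a4@(1,5):NW
t=4: a0@(1,1):E a1@(0,3):S a2@(2,2):SE a3@(1,0):N a4@(0,4):NW

(1, 0)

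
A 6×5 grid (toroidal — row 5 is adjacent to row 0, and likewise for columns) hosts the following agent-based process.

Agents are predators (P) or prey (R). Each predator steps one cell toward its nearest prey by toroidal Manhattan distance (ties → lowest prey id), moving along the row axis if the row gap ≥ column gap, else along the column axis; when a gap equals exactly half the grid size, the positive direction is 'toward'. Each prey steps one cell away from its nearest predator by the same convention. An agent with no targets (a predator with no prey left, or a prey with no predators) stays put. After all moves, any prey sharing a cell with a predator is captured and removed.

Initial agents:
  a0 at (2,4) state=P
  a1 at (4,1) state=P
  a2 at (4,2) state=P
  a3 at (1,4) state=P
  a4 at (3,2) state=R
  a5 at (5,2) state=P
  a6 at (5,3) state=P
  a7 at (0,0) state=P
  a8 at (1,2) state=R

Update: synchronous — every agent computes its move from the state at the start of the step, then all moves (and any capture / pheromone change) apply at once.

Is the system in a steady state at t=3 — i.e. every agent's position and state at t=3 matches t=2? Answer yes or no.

t=1: a0@(2,3):P a1@(3,1):P a2@(3,2):P a3@(1,3):P a4@(2,2):R a5@(4,2):P a6@(4,3):P a7@(0,1):P a8@(1,1):R
t=2: a0@(2,2):P a1@(2,1):P a2@(2,2):P a3@(2,3):P a5@(3,2):P a6@(3,3):P a7@(1,1):P
t=3: (unchanged — steady state)

yes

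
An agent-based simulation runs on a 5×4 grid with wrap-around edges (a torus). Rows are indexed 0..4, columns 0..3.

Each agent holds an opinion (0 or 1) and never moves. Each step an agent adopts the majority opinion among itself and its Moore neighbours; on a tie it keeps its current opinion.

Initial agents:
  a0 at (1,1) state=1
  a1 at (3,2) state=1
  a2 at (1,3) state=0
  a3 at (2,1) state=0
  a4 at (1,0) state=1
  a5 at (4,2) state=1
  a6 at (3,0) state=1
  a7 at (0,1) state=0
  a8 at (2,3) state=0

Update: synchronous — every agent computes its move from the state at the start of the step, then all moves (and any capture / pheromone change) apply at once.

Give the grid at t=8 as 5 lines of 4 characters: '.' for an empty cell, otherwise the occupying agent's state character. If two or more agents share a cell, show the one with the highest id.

t=1: a0@(1,1):1 a1@(3,2):1 a2@(1,3):0 a3@(2,1):1 a4@(1,0):0 a5@(4,2):1 a6@(3,0):0 a7@(0,1):1 a8@(2,3):1
t=2: a0@(1,1):1 a1@(3,2):1 a2@(1,3):0 a3@(2,1):1 a4@(1,0):1 a5@(4,2):1 a6@(3,0):1 a7@(0,1):1 a8@(2,3):0
t=3: a0@(1,1):1 a1@(3,2):1 a2@(1,3):0 a3@(2,1):1 a4@(1,0):1 a5@(4,2):1 a6@(3,0):1 a7@(0,1):1 a8@(2,3):1
t=4: a0@(1,1):1 a1@(3,2):1 a2@(1,3):1 a3@(2,1):1 a4@(1,0):1 a5@(4,2):1 a6@(3,0):1 a7@(0,1):1 a8@(2,3):1
t=5: (unchanged — steady state)

.1..
11.1
.1.1
1.1.
..1.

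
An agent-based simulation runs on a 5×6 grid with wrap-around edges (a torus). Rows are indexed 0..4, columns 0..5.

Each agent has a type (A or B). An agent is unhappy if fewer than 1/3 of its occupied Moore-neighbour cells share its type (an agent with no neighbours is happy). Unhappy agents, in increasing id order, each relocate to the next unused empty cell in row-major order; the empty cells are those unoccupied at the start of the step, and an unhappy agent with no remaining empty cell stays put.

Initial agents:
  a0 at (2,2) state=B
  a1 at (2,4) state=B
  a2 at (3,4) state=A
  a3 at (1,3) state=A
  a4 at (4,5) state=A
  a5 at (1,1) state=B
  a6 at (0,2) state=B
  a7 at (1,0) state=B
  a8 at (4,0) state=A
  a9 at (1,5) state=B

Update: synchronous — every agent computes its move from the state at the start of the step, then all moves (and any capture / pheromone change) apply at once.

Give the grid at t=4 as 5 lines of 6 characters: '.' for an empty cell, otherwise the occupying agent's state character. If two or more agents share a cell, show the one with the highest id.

A.B...
BB...B
..B.B.
....A.
A....A

t=1: a0@(2,2):B a1@(2,4):B a2@(3,4):A a3@(0,0):A a4@(4,5):A a5@(1,1):B a6@(0,2):B a7@(1,0):B a8@(4,0):A a9@(1,5):B
t=2: (unchanged — steady state)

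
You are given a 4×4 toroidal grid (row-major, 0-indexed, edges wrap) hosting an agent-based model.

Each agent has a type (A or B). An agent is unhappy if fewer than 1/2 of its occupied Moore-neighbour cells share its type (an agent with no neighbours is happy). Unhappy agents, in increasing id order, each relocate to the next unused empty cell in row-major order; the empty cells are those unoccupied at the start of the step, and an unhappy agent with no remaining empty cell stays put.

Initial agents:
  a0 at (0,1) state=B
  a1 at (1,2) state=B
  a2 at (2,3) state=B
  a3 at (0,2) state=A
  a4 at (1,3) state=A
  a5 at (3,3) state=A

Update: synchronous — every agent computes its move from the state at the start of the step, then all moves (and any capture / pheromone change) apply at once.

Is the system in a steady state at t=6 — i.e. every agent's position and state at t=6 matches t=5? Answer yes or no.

yes

t=1: a0@(0,1):B a1@(1,2):B a2@(0,0):B a3@(0,2):A a4@(0,3):A a5@(3,3):A
t=2: a0@(0,1):B a1@(1,0):B a2@(1,1):B a3@(0,2):A a4@(0,3):A a5@(3,3):A
t=3: (unchanged — steady state)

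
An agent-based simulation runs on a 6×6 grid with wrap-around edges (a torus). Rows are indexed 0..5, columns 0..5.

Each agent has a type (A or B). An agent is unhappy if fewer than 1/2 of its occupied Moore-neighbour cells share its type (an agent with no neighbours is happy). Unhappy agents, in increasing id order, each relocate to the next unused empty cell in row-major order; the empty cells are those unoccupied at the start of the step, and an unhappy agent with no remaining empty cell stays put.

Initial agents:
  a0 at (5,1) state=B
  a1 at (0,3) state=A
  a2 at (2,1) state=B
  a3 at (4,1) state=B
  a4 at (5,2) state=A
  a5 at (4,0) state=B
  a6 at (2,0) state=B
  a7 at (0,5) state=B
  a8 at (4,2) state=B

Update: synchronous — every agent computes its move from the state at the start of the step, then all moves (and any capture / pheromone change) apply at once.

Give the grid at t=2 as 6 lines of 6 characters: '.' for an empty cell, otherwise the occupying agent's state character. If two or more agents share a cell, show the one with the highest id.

.ABA..
......
BB....
......
BBB...
.B....

t=1: a0@(5,1):B a1@(0,3):A a2@(2,1):B a3@(4,1):B a4@(0,0):A a5@(4,0):B a6@(2,0):B a7@(0,5):B a8@(4,2):B
t=2: a0@(5,1):B a1@(0,3):A a2@(2,1):B a3@(4,1):B a4@(0,1):A a5@(4,0):B a6@(2,0):B a7@(0,2):B a8@(4,2):B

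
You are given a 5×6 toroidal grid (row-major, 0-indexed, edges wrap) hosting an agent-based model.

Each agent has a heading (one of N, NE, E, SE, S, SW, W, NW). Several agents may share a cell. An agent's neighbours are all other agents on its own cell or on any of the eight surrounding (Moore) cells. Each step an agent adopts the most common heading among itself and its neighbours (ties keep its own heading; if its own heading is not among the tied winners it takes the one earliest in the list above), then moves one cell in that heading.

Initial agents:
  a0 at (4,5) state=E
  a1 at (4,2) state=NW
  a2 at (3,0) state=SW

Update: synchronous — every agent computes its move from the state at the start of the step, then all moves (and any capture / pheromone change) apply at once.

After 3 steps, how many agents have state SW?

1

t=1: a0@(4,0):E a1@(3,1):NW a2@(4,5):SW
t=2: a0@(4,1):E a1@(2,0):NW a2@(0,4):SW
t=3: a0@(4,2):E a1@(1,5):NW a2@(1,3):SW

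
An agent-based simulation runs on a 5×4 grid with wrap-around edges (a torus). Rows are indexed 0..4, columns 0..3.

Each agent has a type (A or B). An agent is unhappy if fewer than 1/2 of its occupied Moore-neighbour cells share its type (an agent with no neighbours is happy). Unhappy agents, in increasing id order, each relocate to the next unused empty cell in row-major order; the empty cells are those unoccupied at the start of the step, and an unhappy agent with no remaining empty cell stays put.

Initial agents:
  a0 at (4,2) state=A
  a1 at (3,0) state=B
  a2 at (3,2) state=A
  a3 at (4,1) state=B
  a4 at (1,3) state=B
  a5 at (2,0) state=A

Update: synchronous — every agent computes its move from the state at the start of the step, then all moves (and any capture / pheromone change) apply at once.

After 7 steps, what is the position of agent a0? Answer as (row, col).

t=1: a0@(4,2):A a1@(3,0):B a2@(3,2):A a3@(0,0):B a4@(0,1):B a5@(0,2):A
t=2: a0@(4,2):A a1@(3,0):B a2@(3,2):A a3@(0,0):B a4@(0,3):B a5@(0,2):A
t=3: a0@(4,2):A a1@(3,0):B a2@(3,2):A a3@(0,0):B a4@(0,1):B a5@(0,2):A
t=4: a0@(4,2):A a1@(3,0):B a2@(3,2):A a3@(0,0):B a4@(0,3):B a5@(0,2):A
t=5: a0@(4,2):A a1@(3,0):B a2@(3,2):A a3@(0,0):B a4@(0,1):B a5@(0,2):A
t=6: a0@(4,2):A a1@(3,0):B a2@(3,2):A a3@(0,0):B a4@(0,3):B a5@(0,2):A
t=7: a0@(4,2):A a1@(3,0):B a2@(3,2):A a3@(0,0):B a4@(0,1):B a5@(0,2):A

(4, 2)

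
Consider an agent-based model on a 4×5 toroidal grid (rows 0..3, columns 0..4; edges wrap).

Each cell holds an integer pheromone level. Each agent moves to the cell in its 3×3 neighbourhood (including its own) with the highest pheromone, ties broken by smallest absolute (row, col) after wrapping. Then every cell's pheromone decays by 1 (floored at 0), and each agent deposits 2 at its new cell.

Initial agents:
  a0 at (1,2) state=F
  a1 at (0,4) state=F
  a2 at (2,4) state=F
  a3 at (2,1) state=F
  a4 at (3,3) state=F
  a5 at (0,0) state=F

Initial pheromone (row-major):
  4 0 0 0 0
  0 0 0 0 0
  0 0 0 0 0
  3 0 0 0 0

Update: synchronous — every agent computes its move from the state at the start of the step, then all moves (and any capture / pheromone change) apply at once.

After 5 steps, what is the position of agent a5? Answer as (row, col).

(0, 0)

t=1: a0@(0,1) a1@(0,0) a2@(3,0) a3@(3,0) a4@(0,2) a5@(0,0) | pheromone: 7 2 2 0 0 / 0 0 0 0 0 / 0 0 0 0 0 / 6 0 0 0 0
t=2: a0@(0,0) a1@(0,0) a2@(0,0) a3@(0,0) a4@(0,1) a5@(0,0) | pheromone: 16 3 1 0 0 / 0 0 0 0 0 / 0 0 0 0 0 / 5 0 0 0 0
t=3: a0@(0,0) a1@(0,0) a2@(0,0) a3@(0,0) a4@(0,0) a5@(0,0) | pheromone: 27 2 0 0 0 / 0 0 0 0 0 / 0 0 0 0 0 / 4 0 0 0 0
t=4: a0@(0,0) a1@(0,0) a2@(0,0) a3@(0,0) a4@(0,0) a5@(0,0) | pheromone: 38 1 0 0 0 / 0 0 0 0 0 / 0 0 0 0 0 / 3 0 0 0 0
t=5: a0@(0,0) a1@(0,0) a2@(0,0) a3@(0,0) a4@(0,0) a5@(0,0) | pheromone: 49 0 0 0 0 / 0 0 0 0 0 / 0 0 0 0 0 / 2 0 0 0 0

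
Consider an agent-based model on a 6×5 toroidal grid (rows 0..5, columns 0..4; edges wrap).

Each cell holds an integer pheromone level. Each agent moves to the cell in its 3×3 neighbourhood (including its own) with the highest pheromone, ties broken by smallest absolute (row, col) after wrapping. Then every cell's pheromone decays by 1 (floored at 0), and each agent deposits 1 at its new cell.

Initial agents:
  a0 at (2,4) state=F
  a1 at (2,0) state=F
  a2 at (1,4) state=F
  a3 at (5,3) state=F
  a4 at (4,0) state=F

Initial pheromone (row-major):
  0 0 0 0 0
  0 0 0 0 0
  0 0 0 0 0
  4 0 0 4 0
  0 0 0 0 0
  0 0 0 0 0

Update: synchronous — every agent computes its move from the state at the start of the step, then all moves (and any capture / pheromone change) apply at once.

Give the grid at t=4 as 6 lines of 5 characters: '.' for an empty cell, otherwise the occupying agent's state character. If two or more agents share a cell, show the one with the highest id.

t=1: a0@(3,0) a1@(3,0) a2@(0,0) a3@(0,2) a4@(3,0) | pheromone: 1 0 1 0 0 / 0 0 0 0 0 / 0 0 0 0 0 / 6 0 0 3 0 / 0 0 0 0 0 / 0 0 0 0 0
t=2: a0@(3,0) a1@(3,0) a2@(0,0) a3@(0,2) a4@(3,0) | pheromone: 1 0 1 0 0 / 0 0 0 0 0 / 0 0 0 0 0 / 8 0 0 2 0 / 0 0 0 0 0 / 0 0 0 0 0
t=3: a0@(3,0) a1@(3,0) a2@(0,0) a3@(0,2) a4@(3,0) | pheromone: 1 0 1 0 0 / 0 0 0 0 0 / 0 0 0 0 0 / 10 0 0 1 0 / 0 0 0 0 0 / 0 0 0 0 0
t=4: a0@(3,0) a1@(3,0) a2@(0,0) a3@(0,2) a4@(3,0) | pheromone: 1 0 1 0 0 / 0 0 0 0 0 / 0 0 0 0 0 / 12 0 0 0 0 / 0 0 0 0 0 / 0 0 0 0 0

F.F..
.....
.....
F....
.....
.....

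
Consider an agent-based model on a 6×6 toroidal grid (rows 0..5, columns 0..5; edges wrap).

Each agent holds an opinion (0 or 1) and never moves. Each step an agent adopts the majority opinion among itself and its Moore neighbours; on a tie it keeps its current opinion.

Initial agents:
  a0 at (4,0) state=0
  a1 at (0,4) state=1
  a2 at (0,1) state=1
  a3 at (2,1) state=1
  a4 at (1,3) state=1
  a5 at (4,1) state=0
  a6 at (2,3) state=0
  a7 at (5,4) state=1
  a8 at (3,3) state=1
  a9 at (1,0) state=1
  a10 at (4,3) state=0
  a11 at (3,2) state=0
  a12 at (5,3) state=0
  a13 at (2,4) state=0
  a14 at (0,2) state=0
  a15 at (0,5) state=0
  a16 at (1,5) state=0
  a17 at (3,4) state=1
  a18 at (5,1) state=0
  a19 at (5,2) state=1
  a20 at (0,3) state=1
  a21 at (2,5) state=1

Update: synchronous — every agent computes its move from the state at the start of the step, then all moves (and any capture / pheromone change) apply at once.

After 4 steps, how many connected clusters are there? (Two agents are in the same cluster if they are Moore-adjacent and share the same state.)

2

t=1: a0@(4,0):0 a1@(0,4):1 a2@(0,1):1 a3@(2,1):1 a4@(1,3):1 a5@(4,1):0 a6@(2,3):0 a7@(5,4):1 a8@(3,3):0 a9@(1,0):1 a10@(4,3):1 a11@(3,2):0 a12@(5,3):1 a13@(2,4):1 a14@(0,2):1 a15@(0,5):1 a16@(1,5):0 a17@(3,4):1 a18@(5,1):0 a19@(5,2):0 a20@(0,3):1 a21@(2,5):1
t=2: a0@(4,0):0 a1@(0,4):1 a2@(0,1):1 a3@(2,1):1 a4@(1,3):1 a5@(4,1):0 a6@(2,3):0 a7@(5,4):1 a8@(3,3):0 a9@(1,0):1 a10@(4,3):1 a11@(3,2):0 a12@(5,3):1 a13@(2,4):1 a14@(0,2):1 a15@(0,5):1 a16@(1,5):1 a17@(3,4):1 a18@(5,1):0 a19@(5,2):1 a20@(0,3):1 a21@(2,5):1
t=3: (unchanged — steady state)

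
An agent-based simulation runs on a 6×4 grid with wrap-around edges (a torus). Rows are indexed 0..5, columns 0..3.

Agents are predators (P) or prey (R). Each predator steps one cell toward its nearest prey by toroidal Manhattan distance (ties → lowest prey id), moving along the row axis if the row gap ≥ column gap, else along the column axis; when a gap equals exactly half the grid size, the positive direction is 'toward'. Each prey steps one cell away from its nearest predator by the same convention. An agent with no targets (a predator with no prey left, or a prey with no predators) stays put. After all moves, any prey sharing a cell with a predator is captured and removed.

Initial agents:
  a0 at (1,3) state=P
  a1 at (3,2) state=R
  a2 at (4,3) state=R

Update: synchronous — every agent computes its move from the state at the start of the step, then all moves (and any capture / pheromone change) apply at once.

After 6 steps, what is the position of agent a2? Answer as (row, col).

(2, 3)

t=1: a0@(2,3):P a1@(4,2):R a2@(3,3):R
t=2: a0@(3,3):P a1@(5,2):R a2@(4,3):R
t=3: a0@(4,3):P a1@(0,2):R a2@(5,3):R
t=4: a0@(5,3):P a1@(1,2):R a2@(0,3):R
t=5: a0@(0,3):P a1@(2,2):R a2@(1,3):R
t=6: a0@(1,3):P a1@(3,2):R a2@(2,3):R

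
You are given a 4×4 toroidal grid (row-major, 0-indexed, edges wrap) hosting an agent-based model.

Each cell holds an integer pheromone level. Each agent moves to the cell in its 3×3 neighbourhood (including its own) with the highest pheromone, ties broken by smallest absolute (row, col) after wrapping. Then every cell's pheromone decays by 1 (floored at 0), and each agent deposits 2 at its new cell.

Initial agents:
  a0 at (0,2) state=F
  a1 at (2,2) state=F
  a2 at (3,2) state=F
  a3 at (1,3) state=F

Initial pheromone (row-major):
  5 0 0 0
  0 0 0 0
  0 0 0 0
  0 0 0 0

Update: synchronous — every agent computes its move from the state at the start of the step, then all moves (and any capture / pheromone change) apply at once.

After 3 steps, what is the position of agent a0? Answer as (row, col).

t=1: a0@(0,1) a1@(1,1) a2@(0,1) a3@(0,0) | pheromone: 6 4 0 0 / 0 2 0 0 / 0 0 0 0 / 0 0 0 0
t=2: a0@(0,0) a1@(0,0) a2@(0,0) a3@(0,0) | pheromone: 13 3 0 0 / 0 1 0 0 / 0 0 0 0 / 0 0 0 0
t=3: a0@(0,0) a1@(0,0) a2@(0,0) a3@(0,0) | pheromone: 20 2 0 0 / 0 0 0 0 / 0 0 0 0 / 0 0 0 0

(0, 0)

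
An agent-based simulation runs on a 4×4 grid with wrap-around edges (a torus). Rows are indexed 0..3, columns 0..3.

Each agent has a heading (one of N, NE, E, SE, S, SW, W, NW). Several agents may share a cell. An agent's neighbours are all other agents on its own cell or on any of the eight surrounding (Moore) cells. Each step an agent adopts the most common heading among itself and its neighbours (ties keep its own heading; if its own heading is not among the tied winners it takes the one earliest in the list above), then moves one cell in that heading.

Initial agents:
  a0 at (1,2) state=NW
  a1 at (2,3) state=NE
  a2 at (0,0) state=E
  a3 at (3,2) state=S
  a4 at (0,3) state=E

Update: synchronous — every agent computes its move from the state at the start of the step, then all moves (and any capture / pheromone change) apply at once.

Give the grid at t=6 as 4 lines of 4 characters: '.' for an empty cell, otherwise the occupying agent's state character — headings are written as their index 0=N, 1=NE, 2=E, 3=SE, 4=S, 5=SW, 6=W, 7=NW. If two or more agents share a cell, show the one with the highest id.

t=1: a0@(0,1):NW a1@(1,0):NE a2@(0,1):E a3@(0,2):S a4@(0,0):E
t=2: a0@(0,2):E a1@(1,1):E a2@(0,2):E a3@(1,2):S a4@(0,1):E
t=3: a0@(0,3):E a1@(1,2):E a2@(0,3):E a3@(1,3):E a4@(0,2):E
t=4: a0@(0,0):E a1@(1,3):E a2@(0,0):E a3@(1,0):E a4@(0,3):E
t=5: a0@(0,1):E a1@(1,0):E a2@(0,1):E a3@(1,1):E a4@(0,0):E
t=6: a0@(0,2):E a1@(1,1):E a2@(0,2):E a3@(1,2):E a4@(0,1):E

.22.
.22.
....
....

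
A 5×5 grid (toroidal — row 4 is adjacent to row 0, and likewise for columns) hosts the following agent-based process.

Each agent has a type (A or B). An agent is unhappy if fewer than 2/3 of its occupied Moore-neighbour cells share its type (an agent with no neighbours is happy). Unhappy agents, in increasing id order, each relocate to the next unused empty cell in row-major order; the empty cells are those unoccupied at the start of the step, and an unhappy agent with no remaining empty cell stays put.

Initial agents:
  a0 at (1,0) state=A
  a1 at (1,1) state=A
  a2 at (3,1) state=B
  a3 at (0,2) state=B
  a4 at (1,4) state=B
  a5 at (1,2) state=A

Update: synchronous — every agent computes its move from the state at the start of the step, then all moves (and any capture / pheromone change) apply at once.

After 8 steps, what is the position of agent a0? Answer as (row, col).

t=1: a0@(0,0):A a1@(1,1):A a2@(3,1):B a3@(0,1):B a4@(0,3):B a5@(0,4):A
t=2: a0@(0,0):A a1@(0,2):A a2@(3,1):B a3@(1,0):B a4@(1,2):B a5@(1,3):A
t=3: a0@(0,1):A a1@(0,3):A a2@(3,1):B a3@(0,4):B a4@(1,1):B a5@(1,4):A
t=4: a0@(0,0):A a1@(0,2):A a2@(3,1):B a3@(1,0):B a4@(1,2):B a5@(1,3):A
t=5: a0@(0,1):A a1@(0,3):A a2@(3,1):B a3@(0,4):B a4@(1,1):B a5@(1,4):A
t=6: a0@(0,0):A a1@(0,2):A a2@(3,1):B a3@(1,0):B a4@(1,2):B a5@(1,3):A
t=7: a0@(0,1):A a1@(0,3):A a2@(3,1):B a3@(0,4):B a4@(1,1):B a5@(1,4):A
t=8: a0@(0,0):A a1@(0,2):A a2@(3,1):B a3@(1,0):B a4@(1,2):B a5@(1,3):A

(0, 0)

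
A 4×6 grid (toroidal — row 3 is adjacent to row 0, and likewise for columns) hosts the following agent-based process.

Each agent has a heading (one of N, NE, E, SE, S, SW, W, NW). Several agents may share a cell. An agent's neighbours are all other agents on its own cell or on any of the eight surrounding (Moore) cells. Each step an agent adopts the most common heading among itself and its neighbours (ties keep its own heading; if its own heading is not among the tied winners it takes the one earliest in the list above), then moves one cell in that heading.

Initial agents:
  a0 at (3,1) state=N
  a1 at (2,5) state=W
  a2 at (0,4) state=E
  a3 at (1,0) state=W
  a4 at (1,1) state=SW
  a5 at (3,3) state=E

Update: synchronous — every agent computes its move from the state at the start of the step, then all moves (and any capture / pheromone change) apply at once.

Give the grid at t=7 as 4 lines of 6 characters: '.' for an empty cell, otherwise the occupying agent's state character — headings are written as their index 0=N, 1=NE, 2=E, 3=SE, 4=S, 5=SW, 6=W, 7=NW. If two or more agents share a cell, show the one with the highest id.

t=1: a0@(2,1):N a1@(2,4):W a2@(0,5):E a3@(1,5):W a4@(2,0):SW a5@(3,4):E
t=2: a0@(1,1):N a1@(2,3):W a2@(0,0):E a3@(1,4):W a4@(3,5):SW a5@(3,5):E
t=3: a0@(0,1):N a1@(2,2):W a2@(0,1):E a3@(1,3):W a4@(3,0):E a5@(3,0):E
t=4: a0@(0,2):E a1@(2,1):W a2@(0,2):E a3@(1,2):W a4@(3,1):E a5@(3,1):E
t=5: a0@(0,3):E a1@(2,0):W a2@(0,3):E a3@(1,1):W a4@(3,2):E a5@(3,2):E
t=6: a0@(0,4):E a1@(2,5):W a2@(0,4):E a3@(1,0):W a4@(3,3):E a5@(3,3):E
t=7: a0@(0,5):E a1@(2,4):W a2@(0,5):E a3@(1,5):W a4@(3,4):E a5@(3,4):E

.....2
.....6
....6.
....2.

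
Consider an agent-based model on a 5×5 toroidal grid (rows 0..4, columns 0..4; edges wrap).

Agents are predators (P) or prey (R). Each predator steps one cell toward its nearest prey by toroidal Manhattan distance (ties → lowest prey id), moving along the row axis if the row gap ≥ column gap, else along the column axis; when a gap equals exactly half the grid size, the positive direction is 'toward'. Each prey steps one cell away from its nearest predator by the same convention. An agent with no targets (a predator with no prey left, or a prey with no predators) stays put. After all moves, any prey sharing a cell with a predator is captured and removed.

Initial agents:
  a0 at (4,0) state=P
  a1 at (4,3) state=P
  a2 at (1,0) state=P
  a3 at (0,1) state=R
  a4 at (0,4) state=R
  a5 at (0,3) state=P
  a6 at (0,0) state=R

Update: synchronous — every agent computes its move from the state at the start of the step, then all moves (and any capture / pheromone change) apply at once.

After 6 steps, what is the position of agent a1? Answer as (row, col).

(4, 2)

t=1: a0@(0,0):P a1@(0,3):P a2@(0,0):P a3@(1,1):R a5@(0,4):P a6@(1,0):R
t=2: a0@(1,0):P a1@(0,2):P a2@(1,0):P a3@(2,1):R a5@(1,4):P a6@(2,0):R
t=3: a0@(2,0):P a1@(1,2):P a2@(2,0):P a3@(3,1):R a5@(2,4):P a6@(3,0):R
t=4: a0@(3,0):P a1@(2,2):P a2@(3,0):P a3@(4,1):R a5@(3,4):P a6@(4,0):R
t=5: a0@(4,0):P a1@(3,2):P a2@(4,0):P a3@(0,1):R a5@(4,4):P a6@(0,0):R
t=6: a0@(0,0):P a1@(4,2):P a2@(0,0):P a3@(1,1):R a5@(0,4):P a6@(1,0):R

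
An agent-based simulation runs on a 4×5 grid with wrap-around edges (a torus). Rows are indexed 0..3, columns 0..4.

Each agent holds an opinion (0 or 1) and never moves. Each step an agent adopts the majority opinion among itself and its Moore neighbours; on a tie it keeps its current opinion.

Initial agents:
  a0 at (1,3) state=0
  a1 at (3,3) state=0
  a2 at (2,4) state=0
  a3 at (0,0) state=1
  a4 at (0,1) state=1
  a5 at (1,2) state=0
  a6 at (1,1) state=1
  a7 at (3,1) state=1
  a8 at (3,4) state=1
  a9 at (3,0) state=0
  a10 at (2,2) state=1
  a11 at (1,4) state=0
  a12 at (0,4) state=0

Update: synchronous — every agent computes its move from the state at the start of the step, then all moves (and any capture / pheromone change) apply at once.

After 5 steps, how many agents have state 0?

6

t=1: a0@(1,3):0 a1@(3,3):0 a2@(2,4):0 a3@(0,0):1 a4@(0,1):1 a5@(1,2):1 a6@(1,1):1 a7@(3,1):1 a8@(3,4):0 a9@(3,0):1 a10@(2,2):1 a11@(1,4):0 a12@(0,4):0
t=2: (unchanged — steady state)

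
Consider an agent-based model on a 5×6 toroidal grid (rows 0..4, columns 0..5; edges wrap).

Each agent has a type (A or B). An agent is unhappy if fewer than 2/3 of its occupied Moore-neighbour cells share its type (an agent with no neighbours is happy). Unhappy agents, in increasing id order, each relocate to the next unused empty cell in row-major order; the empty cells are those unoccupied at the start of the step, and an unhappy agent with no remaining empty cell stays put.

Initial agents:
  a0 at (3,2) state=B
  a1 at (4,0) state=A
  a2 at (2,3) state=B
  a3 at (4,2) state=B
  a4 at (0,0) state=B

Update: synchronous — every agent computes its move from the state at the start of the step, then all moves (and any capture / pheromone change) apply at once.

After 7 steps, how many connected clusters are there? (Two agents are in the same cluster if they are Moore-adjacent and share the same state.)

t=1: a0@(3,2):B a1@(0,1):A a2@(2,3):B a3@(4,2):B a4@(0,2):B
t=2: a0@(3,2):B a1@(0,0):A a2@(2,3):B a3@(4,2):B a4@(0,3):B
t=3: (unchanged — steady state)

2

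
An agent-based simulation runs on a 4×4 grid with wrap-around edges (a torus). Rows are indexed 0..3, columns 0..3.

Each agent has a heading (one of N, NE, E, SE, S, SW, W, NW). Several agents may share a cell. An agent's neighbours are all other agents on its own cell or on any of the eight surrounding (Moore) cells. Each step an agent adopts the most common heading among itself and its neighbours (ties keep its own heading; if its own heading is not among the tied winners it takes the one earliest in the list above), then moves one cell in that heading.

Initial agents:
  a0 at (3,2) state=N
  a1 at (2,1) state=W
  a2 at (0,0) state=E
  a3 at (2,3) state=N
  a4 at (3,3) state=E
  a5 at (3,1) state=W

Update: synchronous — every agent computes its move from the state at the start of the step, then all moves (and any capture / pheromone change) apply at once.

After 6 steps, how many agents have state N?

2

t=1: a0@(2,2):N a1@(2,0):W a2@(0,1):E a3@(1,3):N a4@(3,0):E a5@(3,0):W
t=2: a0@(1,2):N a1@(2,3):W a2@(0,2):E a3@(0,3):N a4@(3,1):E a5@(3,3):W
t=3: a0@(0,2):N a1@(2,2):W a2@(0,3):E a3@(3,3):N a4@(3,2):E a5@(3,2):W
t=4: a0@(3,2):N a1@(2,1):W a2@(0,0):E a3@(2,3):N a4@(3,3):E a5@(3,1):W
t=5: a0@(2,2):N a1@(2,0):W a2@(0,1):E a3@(1,3):N a4@(3,0):E a5@(3,0):W
t=6: a0@(1,2):N a1@(2,3):W a2@(0,2):E a3@(0,3):N a4@(3,1):E a5@(3,3):W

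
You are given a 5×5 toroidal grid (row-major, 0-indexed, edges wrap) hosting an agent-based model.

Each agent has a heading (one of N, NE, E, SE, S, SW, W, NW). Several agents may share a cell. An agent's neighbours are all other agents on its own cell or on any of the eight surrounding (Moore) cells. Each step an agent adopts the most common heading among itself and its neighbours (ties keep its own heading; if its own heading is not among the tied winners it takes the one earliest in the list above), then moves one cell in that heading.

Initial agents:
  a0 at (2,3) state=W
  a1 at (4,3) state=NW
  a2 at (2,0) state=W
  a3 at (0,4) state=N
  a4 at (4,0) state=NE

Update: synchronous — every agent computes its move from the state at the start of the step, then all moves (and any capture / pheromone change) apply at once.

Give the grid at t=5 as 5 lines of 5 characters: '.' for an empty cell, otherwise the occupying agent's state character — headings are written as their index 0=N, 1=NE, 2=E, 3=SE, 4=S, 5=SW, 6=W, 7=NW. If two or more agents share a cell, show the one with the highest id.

t=1: a0@(2,2):W a1@(3,2):NW a2@(2,4):W a3@(4,4):N a4@(3,1):NE
t=2: a0@(2,1):W a1@(2,1):NW a2@(2,3):W a3@(3,4):N a4@(2,2):NE
t=3: a0@(2,0):W a1@(1,0):NW a2@(2,2):W a3@(2,4):N a4@(2,1):W
t=4: a0@(2,4):W a1@(1,4):W a2@(2,1):W a3@(1,4):N a4@(2,0):W
t=5: a0@(2,3):W a1@(1,3):W a2@(2,0):W a3@(1,3):W a4@(2,4):W

.....
...6.
6..66
.....
.....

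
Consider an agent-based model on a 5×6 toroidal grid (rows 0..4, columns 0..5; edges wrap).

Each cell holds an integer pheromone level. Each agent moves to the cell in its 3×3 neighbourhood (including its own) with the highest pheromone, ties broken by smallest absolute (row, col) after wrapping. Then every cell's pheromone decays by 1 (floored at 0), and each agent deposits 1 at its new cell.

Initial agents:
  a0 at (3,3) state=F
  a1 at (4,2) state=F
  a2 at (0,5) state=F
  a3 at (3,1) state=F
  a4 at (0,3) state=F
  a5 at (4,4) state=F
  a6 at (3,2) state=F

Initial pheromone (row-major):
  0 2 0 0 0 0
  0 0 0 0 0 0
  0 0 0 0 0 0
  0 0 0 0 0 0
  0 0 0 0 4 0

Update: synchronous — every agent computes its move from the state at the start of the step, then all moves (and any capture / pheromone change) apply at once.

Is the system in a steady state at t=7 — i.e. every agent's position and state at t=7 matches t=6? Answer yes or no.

t=1: a0@(4,4) a1@(0,1) a2@(4,4) a3@(2,0) a4@(4,4) a5@(4,4) a6@(2,1) | pheromone: 0 2 0 0 0 0 / 0 0 0 0 0 0 / 1 1 0 0 0 0 / 0 0 0 0 0 0 / 0 0 0 0 7 0
t=2: a0@(4,4) a1@(0,1) a2@(4,4) a3@(2,0) a4@(4,4) a5@(4,4) a6@(2,0) | pheromone: 0 2 0 0 0 0 / 0 0 0 0 0 0 / 2 0 0 0 0 0 / 0 0 0 0 0 0 / 0 0 0 0 10 0
t=3: a0@(4,4) a1@(0,1) a2@(4,4) a3@(2,0) a4@(4,4) a5@(4,4) a6@(2,0) | pheromone: 0 2 0 0 0 0 / 0 0 0 0 0 0 / 3 0 0 0 0 0 / 0 0 0 0 0 0 / 0 0 0 0 13 0
t=4: a0@(4,4) a1@(0,1) a2@(4,4) a3@(2,0) a4@(4,4) a5@(4,4) a6@(2,0) | pheromone: 0 2 0 0 0 0 / 0 0 0 0 0 0 / 4 0 0 0 0 0 / 0 0 0 0 0 0 / 0 0 0 0 16 0
t=5: a0@(4,4) a1@(0,1) a2@(4,4) a3@(2,0) a4@(4,4) a5@(4,4) a6@(2,0) | pheromone: 0 2 0 0 0 0 / 0 0 0 0 0 0 / 5 0 0 0 0 0 / 0 0 0 0 0 0 / 0 0 0 0 19 0
t=6: a0@(4,4) a1@(0,1) a2@(4,4) a3@(2,0) a4@(4,4) a5@(4,4) a6@(2,0) | pheromone: 0 2 0 0 0 0 / 0 0 0 0 0 0 / 6 0 0 0 0 0 / 0 0 0 0 0 0 / 0 0 0 0 22 0
t=7: a0@(4,4) a1@(0,1) a2@(4,4) a3@(2,0) a4@(4,4) a5@(4,4) a6@(2,0) | pheromone: 0 2 0 0 0 0 / 0 0 0 0 0 0 / 7 0 0 0 0 0 / 0 0 0 0 0 0 / 0 0 0 0 25 0

yes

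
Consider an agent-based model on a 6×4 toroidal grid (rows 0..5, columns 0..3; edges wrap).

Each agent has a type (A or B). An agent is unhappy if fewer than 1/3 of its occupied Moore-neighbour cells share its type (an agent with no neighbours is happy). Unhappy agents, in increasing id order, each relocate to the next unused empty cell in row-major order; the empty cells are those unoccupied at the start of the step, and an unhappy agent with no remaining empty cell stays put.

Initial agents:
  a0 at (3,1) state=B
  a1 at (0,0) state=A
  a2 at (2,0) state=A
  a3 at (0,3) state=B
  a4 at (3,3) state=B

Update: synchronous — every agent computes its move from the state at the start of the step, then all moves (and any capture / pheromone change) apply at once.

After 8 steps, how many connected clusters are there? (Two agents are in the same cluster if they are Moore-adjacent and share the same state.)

t=1: a0@(0,1):B a1@(0,2):A a2@(1,0):A a3@(1,1):B a4@(1,2):B
t=2: a0@(0,1):B a1@(0,0):A a2@(0,3):A a3@(1,1):B a4@(1,2):B
t=3: (unchanged — steady state)

2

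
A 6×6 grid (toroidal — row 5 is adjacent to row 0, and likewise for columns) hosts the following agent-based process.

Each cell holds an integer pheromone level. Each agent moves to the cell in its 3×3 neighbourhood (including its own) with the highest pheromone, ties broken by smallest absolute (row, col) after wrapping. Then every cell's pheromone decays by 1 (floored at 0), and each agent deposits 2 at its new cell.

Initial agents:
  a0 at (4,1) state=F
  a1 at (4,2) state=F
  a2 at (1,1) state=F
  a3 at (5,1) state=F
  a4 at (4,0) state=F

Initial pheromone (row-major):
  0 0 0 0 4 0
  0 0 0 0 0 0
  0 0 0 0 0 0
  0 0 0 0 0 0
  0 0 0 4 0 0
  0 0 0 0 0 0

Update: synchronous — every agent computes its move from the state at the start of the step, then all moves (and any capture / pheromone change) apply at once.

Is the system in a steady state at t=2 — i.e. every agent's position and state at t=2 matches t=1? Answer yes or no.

yes

t=1: a0@(3,0) a1@(4,3) a2@(0,0) a3@(0,0) a4@(3,0) | pheromone: 4 0 0 0 3 0 / 0 0 0 0 0 0 / 0 0 0 0 0 0 / 4 0 0 0 0 0 / 0 0 0 5 0 0 / 0 0 0 0 0 0
t=2: a0@(3,0) a1@(4,3) a2@(0,0) a3@(0,0) a4@(3,0) | pheromone: 7 0 0 0 2 0 / 0 0 0 0 0 0 / 0 0 0 0 0 0 / 7 0 0 0 0 0 / 0 0 0 6 0 0 / 0 0 0 0 0 0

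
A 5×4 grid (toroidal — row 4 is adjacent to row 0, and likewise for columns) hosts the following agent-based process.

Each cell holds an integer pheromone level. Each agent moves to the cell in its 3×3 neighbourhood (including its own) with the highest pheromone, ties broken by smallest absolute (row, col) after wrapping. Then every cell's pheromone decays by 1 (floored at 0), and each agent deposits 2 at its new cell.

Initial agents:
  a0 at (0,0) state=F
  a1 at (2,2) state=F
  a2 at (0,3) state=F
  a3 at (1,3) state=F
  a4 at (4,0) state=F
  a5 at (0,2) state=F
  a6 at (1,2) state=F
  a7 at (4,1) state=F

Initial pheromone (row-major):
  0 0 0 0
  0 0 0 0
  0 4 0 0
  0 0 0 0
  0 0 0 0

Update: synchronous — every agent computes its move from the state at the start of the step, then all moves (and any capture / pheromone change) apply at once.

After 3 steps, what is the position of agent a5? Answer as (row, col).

t=1: a0@(0,0) a1@(2,1) a2@(0,0) a3@(0,0) a4@(0,0) a5@(0,1) a6@(2,1) a7@(0,0) | pheromone: 10 2 0 0 / 0 0 0 0 / 0 7 0 0 / 0 0 0 0 / 0 0 0 0
t=2: a0@(0,0) a1@(2,1) a2@(0,0) a3@(0,0) a4@(0,0) a5@(0,0) a6@(2,1) a7@(0,0) | pheromone: 21 1 0 0 / 0 0 0 0 / 0 10 0 0 / 0 0 0 0 / 0 0 0 0
t=3: a0@(0,0) a1@(2,1) a2@(0,0) a3@(0,0) a4@(0,0) a5@(0,0) a6@(2,1) a7@(0,0) | pheromone: 32 0 0 0 / 0 0 0 0 / 0 13 0 0 / 0 0 0 0 / 0 0 0 0

(0, 0)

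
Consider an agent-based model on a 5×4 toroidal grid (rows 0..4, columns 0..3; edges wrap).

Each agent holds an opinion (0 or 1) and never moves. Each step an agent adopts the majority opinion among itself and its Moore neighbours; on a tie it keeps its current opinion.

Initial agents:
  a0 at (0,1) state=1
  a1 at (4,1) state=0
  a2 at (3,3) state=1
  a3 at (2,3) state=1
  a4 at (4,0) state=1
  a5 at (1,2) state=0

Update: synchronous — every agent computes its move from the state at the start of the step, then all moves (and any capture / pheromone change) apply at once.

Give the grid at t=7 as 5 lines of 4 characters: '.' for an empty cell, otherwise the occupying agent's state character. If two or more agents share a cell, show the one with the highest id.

t=1: a0@(0,1):1 a1@(4,1):1 a2@(3,3):1 a3@(2,3):1 a4@(4,0):1 a5@(1,2):1
t=2: (unchanged — steady state)

.1..
..1.
...1
...1
11..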